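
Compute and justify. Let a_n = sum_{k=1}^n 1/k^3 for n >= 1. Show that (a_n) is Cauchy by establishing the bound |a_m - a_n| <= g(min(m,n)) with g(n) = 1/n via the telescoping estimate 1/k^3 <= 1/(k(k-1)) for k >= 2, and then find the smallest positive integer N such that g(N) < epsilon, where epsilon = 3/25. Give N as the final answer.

For m > n >= 1: |a_m - a_n| = sum_{k=n+1}^m 1/k^3.
Use 1/k^3 <= 1/(k(k-1)) = 1/(k-1) - 1/k for k >= 2 (which holds since k^3 >= k^2 >= k(k-1) for k >= 2):
sum_{k=n+1}^m 1/k^3 <= sum_{k=n+1}^m (1/(k-1) - 1/k) = 1/n - 1/m <= 1/n.
By symmetry the same bound holds with n,m swapped, so |a_m - a_n| <= 1/min(m,n) = g(min(m,n)). Since g(n) -> 0, (a_n) is Cauchy.
Now solve g(N) < 3/25: 1/N < 3/25 <=> N > 1/(3/25) = 25/3.
The smallest integer strictly greater than 25/3 is N = 9.
Check: g(9) = 1/9 < 3/25; g(8) = 1/8 >= 3/25. So N = 9.

9


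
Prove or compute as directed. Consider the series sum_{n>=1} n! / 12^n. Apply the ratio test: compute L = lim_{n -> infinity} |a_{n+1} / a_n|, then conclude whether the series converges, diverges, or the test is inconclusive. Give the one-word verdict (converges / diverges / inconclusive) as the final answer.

Let a_n denote the general term. Form the ratio a_{n+1}/a_n and simplify:
a_{n+1}/a_n = n/12 + 1/12
Take the limit as n -> infinity: L = infinity.
Since L = infinity > 1 (or L = infinity), the ratio test implies the series diverges.

diverges


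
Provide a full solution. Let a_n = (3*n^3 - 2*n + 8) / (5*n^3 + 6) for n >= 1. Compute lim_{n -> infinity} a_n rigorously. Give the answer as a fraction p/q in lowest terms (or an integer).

Divide numerator and denominator by n^3, the highest power:
numerator / n^3 = 3 - 2/n^2 + 8/n^3
denominator / n^3 = 5 + 6/n^3
As n -> infinity, all terms of the form c/n^k (k >= 1) tend to 0.
So numerator / n^3 -> 3 and denominator / n^3 -> 5.
Therefore lim a_n = 3/5.

3/5


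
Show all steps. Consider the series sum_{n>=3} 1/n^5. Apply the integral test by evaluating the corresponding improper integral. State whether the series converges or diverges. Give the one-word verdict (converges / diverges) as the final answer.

Let f(x) = x^(-5). Then f is positive, continuous, and decreasing on [3, infinity), so the integral test applies.
Compute the improper integral int_{3}^infinity f(x) dx:
  antiderivative F(x) = -1/(4*x^4).
  As x -> infinity, F(x) -> 0 (since p = 5 > 1).
  So int = F(infinity) - F(3) = 0 - (-1/324) = 1/324.
  Finite, so by the integral test, the series converges.

converges


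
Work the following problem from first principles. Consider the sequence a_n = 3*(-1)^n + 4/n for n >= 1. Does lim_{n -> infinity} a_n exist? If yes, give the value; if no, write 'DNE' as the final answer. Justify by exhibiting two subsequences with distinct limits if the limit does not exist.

Examine the behaviour of a_n along subsequences.
a_{2k} = 3 + 4/(2k) -> 3. a_{2k+1} = -3 + 4/(2k+1) -> -3.
Since these two subsequential limits are 3 and -3, distinct, the full sequence cannot converge (a convergent sequence has all subsequences tending to the same limit). So lim a_n does not exist.

DNE


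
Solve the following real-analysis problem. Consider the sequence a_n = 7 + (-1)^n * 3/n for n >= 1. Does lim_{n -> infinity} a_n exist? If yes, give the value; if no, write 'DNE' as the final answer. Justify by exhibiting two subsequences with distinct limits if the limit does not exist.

Examine the behaviour of a_n along subsequences.
Even-n subsequence a_{2k} = 7 + 3/(2k) -> 7. Odd-n subsequence a_{2k+1} = 7 - 3/(2k+1) -> 7. Both tend to 7, which suggests the limit is 7; verify directly.
|a_n - 7| = |(-1)^n * 3/n| = 3/n for every n >= 1.
Given epsilon > 0, choose a positive integer N > 3/epsilon. Then for all n >= N, |a_n - 7| = 3/n <= 3/N < epsilon.
So by the definition of the limit, lim a_n exists and equals 7.

7


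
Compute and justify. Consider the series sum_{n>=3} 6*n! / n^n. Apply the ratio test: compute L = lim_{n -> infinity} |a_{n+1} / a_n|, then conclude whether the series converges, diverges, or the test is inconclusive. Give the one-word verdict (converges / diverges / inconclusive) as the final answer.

Let a_n denote the general term. Form the ratio a_{n+1}/a_n and simplify:
a_{n+1}/a_n = (n/(n + 1))^n
Take the limit as n -> infinity: L = exp(-1).
Since L = exp(-1) < 1, the ratio test implies the series converges.

converges


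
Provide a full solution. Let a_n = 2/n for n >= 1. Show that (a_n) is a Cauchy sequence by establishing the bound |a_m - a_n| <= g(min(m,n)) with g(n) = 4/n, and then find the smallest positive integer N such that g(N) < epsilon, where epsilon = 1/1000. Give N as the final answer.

For any m, n >= 1, by the triangle inequality:
|a_m - a_n| = |2/m - 2/n| <= 2*1/m + 2*1/n <= 4/min(m,n).
So g(n) = 4/n bounds the Cauchy difference. Since g(n) -> 0, (a_n) is Cauchy.
Now solve g(N) < 1/1000: 4/N < 1/1000 <=> N > 4 / (1/1000) = 4000.
The smallest integer strictly greater than 4000 is N = 4001.
Check: g(4001) = 4/4001 = 4/4001 < 1/1000; g(4000) = 1/1000 >= 1/1000. So N = 4001.

4001


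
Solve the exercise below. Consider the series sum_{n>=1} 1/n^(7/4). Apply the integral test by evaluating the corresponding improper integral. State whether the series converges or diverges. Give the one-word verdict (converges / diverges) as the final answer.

Let f(x) = x^(-7/4). Then f is positive, continuous, and decreasing on [1, infinity), so the integral test applies.
Compute the improper integral int_{1}^infinity f(x) dx:
  antiderivative F(x) = -4/(3*x^(3/4)).
  As x -> infinity, F(x) -> 0 (since p = 7/4 > 1).
  So int = F(infinity) - F(1) = 0 - (-4/3) = 4/3.
  Finite, so by the integral test, the series converges.

converges


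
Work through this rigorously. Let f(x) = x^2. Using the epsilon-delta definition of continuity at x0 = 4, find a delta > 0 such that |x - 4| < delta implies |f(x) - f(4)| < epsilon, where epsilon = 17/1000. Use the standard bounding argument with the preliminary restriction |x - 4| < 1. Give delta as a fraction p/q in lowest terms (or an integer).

Factor: |x^2 - (4)^2| = |x - 4| * |x + 4|.
Impose |x - 4| < 1 first. Then |x + 4| = |(x - 4) + 2*(4)| <= |x - 4| + 2*|4| < 1 + 8 = 9.
So |x^2 - (4)^2| < delta * 9.
We need delta * 9 <= 17/1000, i.e. delta <= 17/1000/9 = 17/9000.
Since 17/9000 < 1, this is tighter than 1; take delta = 17/9000.
So delta = 17/9000 works.

17/9000


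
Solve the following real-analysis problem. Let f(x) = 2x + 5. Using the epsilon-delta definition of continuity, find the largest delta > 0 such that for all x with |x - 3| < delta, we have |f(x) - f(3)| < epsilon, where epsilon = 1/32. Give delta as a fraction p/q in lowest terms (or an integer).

We compute f(3) = 2*(3) + 5 = 11.
|f(x) - f(3)| = |2x + 5 - (11)| = |2(x - 3)| = 2|x - 3|.
We need 2|x - 3| < 1/32, i.e. |x - 3| < 1/32 / 2 = 1/64.
So any delta <= 1/64 works. Conversely, if delta > 1/64, then x = 3 + 1/64 satisfies |x - 3| = 1/64 < delta but |f(x) - f(3)| = 2 * 1/64 = 1/32, which is not < 1/32; so no larger delta works.
Hence the largest such delta is 1/64.

1/64


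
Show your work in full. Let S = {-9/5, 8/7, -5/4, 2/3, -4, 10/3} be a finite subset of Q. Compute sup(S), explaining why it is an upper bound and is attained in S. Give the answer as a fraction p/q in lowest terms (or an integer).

S is finite, so sup(S) = max(S).
Sorted decreasing:
10/3, 8/7, 2/3, -5/4, -9/5, -4
The extremum is 10/3.
For every x in S, x <= 10/3. And 10/3 is in S, so it is attained.
Therefore sup(S) = 10/3.

10/3


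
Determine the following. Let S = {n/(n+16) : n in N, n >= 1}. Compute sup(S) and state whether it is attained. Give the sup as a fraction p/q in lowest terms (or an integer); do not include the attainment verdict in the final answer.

Analysis:
- Values: 1/17, 1/9, 3/19, 1/5, ... strictly increasing.
- Minimum is 1/17 (n=1); inf = 1/17 (attained).
- n/(n+16) = 1 - 16/(n+16) -> 1 from below as n -> infinity, and never equals 1.
- So sup = 1 (not attained).
Conclusion: sup(S) = 1, not attained in S.

1


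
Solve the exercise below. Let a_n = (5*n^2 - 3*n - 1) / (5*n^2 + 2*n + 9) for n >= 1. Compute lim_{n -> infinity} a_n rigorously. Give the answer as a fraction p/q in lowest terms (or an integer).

Divide numerator and denominator by n^2, the highest power:
numerator / n^2 = 5 - 3/n - 1/n^2
denominator / n^2 = 5 + 2/n + 9/n^2
As n -> infinity, all terms of the form c/n^k (k >= 1) tend to 0.
So numerator / n^2 -> 5 and denominator / n^2 -> 5.
Therefore lim a_n = 1.

1


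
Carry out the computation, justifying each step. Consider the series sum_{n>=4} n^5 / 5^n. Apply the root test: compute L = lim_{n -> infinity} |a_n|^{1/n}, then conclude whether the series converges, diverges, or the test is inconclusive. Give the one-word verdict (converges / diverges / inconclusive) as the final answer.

Let a_n denote the general term. Form |a_n|^(1/n) and simplify:
|a_n|^(1/n) = n^(5/n)/5
Take the limit as n -> infinity: L = 1/5.
Since L = 1/5 < 1, the root test implies convergence.

converges


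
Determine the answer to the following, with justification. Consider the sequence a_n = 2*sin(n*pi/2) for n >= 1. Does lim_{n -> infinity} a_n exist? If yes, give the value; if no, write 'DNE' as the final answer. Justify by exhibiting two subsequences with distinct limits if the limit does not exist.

Examine the behaviour of a_n along subsequences.
a_{4k+1} = 2*sin(pi/2 + 2k*pi) = 2 -> 2. a_{4k+3} = 2*sin(3pi/2 + 2k*pi) = -2 -> -2.
Since these two subsequential limits are 2 and -2, distinct, the full sequence cannot converge (a convergent sequence has all subsequences tending to the same limit). So lim a_n does not exist.

DNE


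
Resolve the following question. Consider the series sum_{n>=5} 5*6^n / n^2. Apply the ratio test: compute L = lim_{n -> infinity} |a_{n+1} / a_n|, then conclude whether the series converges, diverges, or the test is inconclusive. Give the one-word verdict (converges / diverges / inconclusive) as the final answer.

Let a_n denote the general term. Form the ratio a_{n+1}/a_n and simplify:
a_{n+1}/a_n = 6*n^2/(n + 1)^2
Take the limit as n -> infinity: L = 6.
Since L = 6 > 1 (or L = infinity), the ratio test implies the series diverges.

diverges


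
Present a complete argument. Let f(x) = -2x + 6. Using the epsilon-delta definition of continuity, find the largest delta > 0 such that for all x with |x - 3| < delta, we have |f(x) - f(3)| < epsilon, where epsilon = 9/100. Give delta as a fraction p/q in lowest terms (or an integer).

We compute f(3) = -2*(3) + 6 = 0.
|f(x) - f(3)| = |-2x + 6 - (0)| = |-2(x - 3)| = 2|x - 3|.
We need 2|x - 3| < 9/100, i.e. |x - 3| < 9/100 / 2 = 9/200.
So any delta <= 9/200 works. Conversely, if delta > 9/200, then x = 3 + 9/200 satisfies |x - 3| = 9/200 < delta but |f(x) - f(3)| = 2 * 9/200 = 9/100, which is not < 9/100; so no larger delta works.
Hence the largest such delta is 9/200.

9/200


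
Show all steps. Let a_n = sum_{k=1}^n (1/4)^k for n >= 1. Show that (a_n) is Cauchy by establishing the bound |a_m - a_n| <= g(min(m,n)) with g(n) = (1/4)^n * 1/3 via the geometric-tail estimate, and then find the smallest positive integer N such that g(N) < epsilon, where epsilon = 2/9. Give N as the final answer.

For m > n >= 1: |a_m - a_n| = sum_{k=n+1}^m (1/4)^k < sum_{k=n+1}^infinity (1/4)^k = (1/4)^(n+1) / (1 - 1/4) = (1/4)^n * (1/4) * (4/3) = (1/4)^n * 1/3.
So g(n) = (1/4)^n / 3. Since g(n) -> 0, (a_n) is Cauchy.
Now solve g(N) < 2/9: (1/4)^N / 3 < 2/9 <=> 4^N > 1 / (3 * 2/9) = 3/2.
Check powers of 4: 4^0 = 1 <= 3/2, 4^1 = 4 > 3/2.
So the smallest such N is 1. Check: g(1) = 1/(3 * 4) = 1/12 < 2/9.

1


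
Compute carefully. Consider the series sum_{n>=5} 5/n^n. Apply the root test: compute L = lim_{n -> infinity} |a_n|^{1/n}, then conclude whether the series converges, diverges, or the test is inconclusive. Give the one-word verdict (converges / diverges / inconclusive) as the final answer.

Let a_n denote the general term. Form |a_n|^(1/n) and simplify:
|a_n|^(1/n) = 5^(1/n)/n
Take the limit as n -> infinity: L = 0.
Since L = 0 < 1, the root test implies convergence.

converges


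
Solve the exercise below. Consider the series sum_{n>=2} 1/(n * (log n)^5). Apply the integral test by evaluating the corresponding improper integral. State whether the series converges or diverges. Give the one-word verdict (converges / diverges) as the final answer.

Let f(x) = 1/(x*log(x)^5). Then f is positive, continuous, and decreasing on [2, infinity), so the integral test applies.
Compute the improper integral int_{2}^infinity f(x) dx:
  antiderivative F(x) = -1/(4*log(x)^4).
  F(x) -> 0 as x -> infinity.  int = 0 - F(2) = 1/(4*log(2)^4) < infinity. By the integral test, the series converges.

converges


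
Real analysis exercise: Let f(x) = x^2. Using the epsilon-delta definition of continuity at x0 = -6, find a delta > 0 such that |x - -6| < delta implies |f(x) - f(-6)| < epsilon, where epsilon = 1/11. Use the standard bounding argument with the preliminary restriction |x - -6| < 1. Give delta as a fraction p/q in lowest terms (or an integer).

Factor: |x^2 - (-6)^2| = |x - -6| * |x + -6|.
Impose |x - -6| < 1 first. Then |x + -6| = |(x - -6) + 2*(-6)| <= |x - -6| + 2*|-6| < 1 + 12 = 13.
So |x^2 - (-6)^2| < delta * 13.
We need delta * 13 <= 1/11, i.e. delta <= 1/11/13 = 1/143.
Since 1/143 < 1, this is tighter than 1; take delta = 1/143.
So delta = 1/143 works.

1/143


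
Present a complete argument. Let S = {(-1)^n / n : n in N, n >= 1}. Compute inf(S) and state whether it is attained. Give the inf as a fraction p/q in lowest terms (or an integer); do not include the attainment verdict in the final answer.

Analysis:
- Values: -1, 1/2, -1/3, 1/4, -1/5, ...
- Positive terms (even n): 1/(2+0), 1/(4+0), ... decreasing -> max = 1/2 (n=2).
- Negative terms (odd n): -1/(1+0), -1/(3+0), ... increasing -> min = -1 (n=1).
- So sup = 1/2 (attained at n=2); inf = -1 (attained at n=1).
Conclusion: inf(S) = -1, attained in S.

-1


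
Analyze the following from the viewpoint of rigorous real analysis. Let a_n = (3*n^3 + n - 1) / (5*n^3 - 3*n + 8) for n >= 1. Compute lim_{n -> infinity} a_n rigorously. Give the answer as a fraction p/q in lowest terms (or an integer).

Divide numerator and denominator by n^3, the highest power:
numerator / n^3 = 3 + n^(-2) - 1/n^3
denominator / n^3 = 5 - 3/n^2 + 8/n^3
As n -> infinity, all terms of the form c/n^k (k >= 1) tend to 0.
So numerator / n^3 -> 3 and denominator / n^3 -> 5.
Therefore lim a_n = 3/5.

3/5


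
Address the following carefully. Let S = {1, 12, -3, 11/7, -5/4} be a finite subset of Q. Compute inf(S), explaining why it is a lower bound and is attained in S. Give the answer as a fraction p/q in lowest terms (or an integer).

S is finite, so inf(S) = min(S).
Sorted increasing:
-3, -5/4, 1, 11/7, 12
The extremum is -3.
For every x in S, x >= -3. And -3 is in S, so it is attained.
Therefore inf(S) = -3.

-3


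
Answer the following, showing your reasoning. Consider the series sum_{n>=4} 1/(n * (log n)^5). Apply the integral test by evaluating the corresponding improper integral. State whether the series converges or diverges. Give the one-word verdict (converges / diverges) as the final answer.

Let f(x) = 1/(x*log(x)^5). Then f is positive, continuous, and decreasing on [4, infinity), so the integral test applies.
Compute the improper integral int_{4}^infinity f(x) dx:
  antiderivative F(x) = -1/(4*log(x)^4).
  F(x) -> 0 as x -> infinity.  int = 0 - F(4) = 1/(4*log(4)^4) < infinity. By the integral test, the series converges.

converges


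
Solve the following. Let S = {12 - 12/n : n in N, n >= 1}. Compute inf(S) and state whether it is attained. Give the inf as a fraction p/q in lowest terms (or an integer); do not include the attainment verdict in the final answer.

Analysis:
- Values: 0, 6, 8, 9, ... strictly increasing.
- Minimum is 0 (n=1); inf = 0 (attained).
- 12 - 12/n -> 12 from below; sup = 12, not attained.
Conclusion: inf(S) = 0, attained in S.

0


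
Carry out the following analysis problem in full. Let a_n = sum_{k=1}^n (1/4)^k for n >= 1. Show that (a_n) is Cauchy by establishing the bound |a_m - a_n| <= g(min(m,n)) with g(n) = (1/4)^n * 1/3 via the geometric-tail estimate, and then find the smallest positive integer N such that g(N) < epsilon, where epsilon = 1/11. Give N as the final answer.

For m > n >= 1: |a_m - a_n| = sum_{k=n+1}^m (1/4)^k < sum_{k=n+1}^infinity (1/4)^k = (1/4)^(n+1) / (1 - 1/4) = (1/4)^n * (1/4) * (4/3) = (1/4)^n * 1/3.
So g(n) = (1/4)^n / 3. Since g(n) -> 0, (a_n) is Cauchy.
Now solve g(N) < 1/11: (1/4)^N / 3 < 1/11 <=> 4^N > 1 / (3 * 1/11) = 11/3.
Check powers of 4: 4^0 = 1 <= 11/3, 4^1 = 4 > 11/3.
So the smallest such N is 1. Check: g(1) = 1/(3 * 4) = 1/12 < 1/11.

1


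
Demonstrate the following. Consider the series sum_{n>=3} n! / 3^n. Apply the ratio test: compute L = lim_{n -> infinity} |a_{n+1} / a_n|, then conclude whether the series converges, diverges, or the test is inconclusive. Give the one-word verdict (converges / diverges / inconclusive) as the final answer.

Let a_n denote the general term. Form the ratio a_{n+1}/a_n and simplify:
a_{n+1}/a_n = n/3 + 1/3
Take the limit as n -> infinity: L = infinity.
Since L = infinity > 1 (or L = infinity), the ratio test implies the series diverges.

diverges


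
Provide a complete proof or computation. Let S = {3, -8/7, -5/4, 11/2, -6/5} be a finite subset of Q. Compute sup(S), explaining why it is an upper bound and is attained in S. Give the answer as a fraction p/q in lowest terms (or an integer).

S is finite, so sup(S) = max(S).
Sorted decreasing:
11/2, 3, -8/7, -6/5, -5/4
The extremum is 11/2.
For every x in S, x <= 11/2. And 11/2 is in S, so it is attained.
Therefore sup(S) = 11/2.

11/2


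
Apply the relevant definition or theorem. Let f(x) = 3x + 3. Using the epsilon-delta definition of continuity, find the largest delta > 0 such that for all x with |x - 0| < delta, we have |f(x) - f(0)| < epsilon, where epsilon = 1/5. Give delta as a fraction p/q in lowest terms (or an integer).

We compute f(0) = 3*(0) + 3 = 3.
|f(x) - f(0)| = |3x + 3 - (3)| = |3(x - 0)| = 3|x - 0|.
We need 3|x - 0| < 1/5, i.e. |x - 0| < 1/5 / 3 = 1/15.
So any delta <= 1/15 works. Conversely, if delta > 1/15, then x = 0 + 1/15 satisfies |x - 0| = 1/15 < delta but |f(x) - f(0)| = 3 * 1/15 = 1/5, which is not < 1/5; so no larger delta works.
Hence the largest such delta is 1/15.

1/15


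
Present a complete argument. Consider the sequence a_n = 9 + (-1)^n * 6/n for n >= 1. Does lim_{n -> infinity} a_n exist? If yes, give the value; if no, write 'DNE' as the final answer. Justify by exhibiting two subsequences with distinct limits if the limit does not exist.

Examine the behaviour of a_n along subsequences.
Even-n subsequence a_{2k} = 9 + 6/(2k) -> 9. Odd-n subsequence a_{2k+1} = 9 - 6/(2k+1) -> 9. Both tend to 9, which suggests the limit is 9; verify directly.
|a_n - 9| = |(-1)^n * 6/n| = 6/n for every n >= 1.
Given epsilon > 0, choose a positive integer N > 6/epsilon. Then for all n >= N, |a_n - 9| = 6/n <= 6/N < epsilon.
So by the definition of the limit, lim a_n exists and equals 9.

9


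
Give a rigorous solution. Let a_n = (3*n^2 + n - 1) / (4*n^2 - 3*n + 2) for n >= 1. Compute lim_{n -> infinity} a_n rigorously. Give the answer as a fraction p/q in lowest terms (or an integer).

Divide numerator and denominator by n^2, the highest power:
numerator / n^2 = 3 + 1/n - 1/n^2
denominator / n^2 = 4 - 3/n + 2/n^2
As n -> infinity, all terms of the form c/n^k (k >= 1) tend to 0.
So numerator / n^2 -> 3 and denominator / n^2 -> 4.
Therefore lim a_n = 3/4.

3/4


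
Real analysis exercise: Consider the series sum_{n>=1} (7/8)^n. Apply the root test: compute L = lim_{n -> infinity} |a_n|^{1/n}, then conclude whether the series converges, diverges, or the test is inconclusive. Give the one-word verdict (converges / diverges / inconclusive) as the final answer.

Let a_n denote the general term. Form |a_n|^(1/n) and simplify:
|a_n|^(1/n) = 7/8
Take the limit as n -> infinity: L = 7/8.
Since L = 7/8 < 1, the root test implies convergence.

converges


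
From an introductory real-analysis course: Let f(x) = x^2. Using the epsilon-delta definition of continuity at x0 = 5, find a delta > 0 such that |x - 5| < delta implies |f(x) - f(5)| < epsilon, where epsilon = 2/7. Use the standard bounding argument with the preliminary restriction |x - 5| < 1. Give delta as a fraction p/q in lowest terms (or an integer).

Factor: |x^2 - (5)^2| = |x - 5| * |x + 5|.
Impose |x - 5| < 1 first. Then |x + 5| = |(x - 5) + 2*(5)| <= |x - 5| + 2*|5| < 1 + 10 = 11.
So |x^2 - (5)^2| < delta * 11.
We need delta * 11 <= 2/7, i.e. delta <= 2/7/11 = 2/77.
Since 2/77 < 1, this is tighter than 1; take delta = 2/77.
So delta = 2/77 works.

2/77


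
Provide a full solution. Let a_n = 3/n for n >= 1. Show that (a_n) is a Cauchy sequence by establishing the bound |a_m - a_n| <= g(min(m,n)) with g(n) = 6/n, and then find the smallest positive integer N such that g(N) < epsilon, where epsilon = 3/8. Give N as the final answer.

For any m, n >= 1, by the triangle inequality:
|a_m - a_n| = |3/m - 3/n| <= 3*1/m + 3*1/n <= 6/min(m,n).
So g(n) = 6/n bounds the Cauchy difference. Since g(n) -> 0, (a_n) is Cauchy.
Now solve g(N) < 3/8: 6/N < 3/8 <=> N > 6 / (3/8) = 16.
The smallest integer strictly greater than 16 is N = 17.
Check: g(17) = 6/17 = 6/17 < 3/8; g(16) = 3/8 >= 3/8. So N = 17.

17


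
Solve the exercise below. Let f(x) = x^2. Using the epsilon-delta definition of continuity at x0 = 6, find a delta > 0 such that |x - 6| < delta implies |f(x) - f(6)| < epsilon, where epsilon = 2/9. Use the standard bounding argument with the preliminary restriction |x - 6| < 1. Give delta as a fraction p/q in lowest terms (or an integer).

Factor: |x^2 - (6)^2| = |x - 6| * |x + 6|.
Impose |x - 6| < 1 first. Then |x + 6| = |(x - 6) + 2*(6)| <= |x - 6| + 2*|6| < 1 + 12 = 13.
So |x^2 - (6)^2| < delta * 13.
We need delta * 13 <= 2/9, i.e. delta <= 2/9/13 = 2/117.
Since 2/117 < 1, this is tighter than 1; take delta = 2/117.
So delta = 2/117 works.

2/117


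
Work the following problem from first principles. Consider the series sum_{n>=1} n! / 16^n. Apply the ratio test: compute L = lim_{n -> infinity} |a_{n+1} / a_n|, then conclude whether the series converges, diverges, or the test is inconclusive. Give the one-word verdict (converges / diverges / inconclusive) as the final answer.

Let a_n denote the general term. Form the ratio a_{n+1}/a_n and simplify:
a_{n+1}/a_n = n/16 + 1/16
Take the limit as n -> infinity: L = infinity.
Since L = infinity > 1 (or L = infinity), the ratio test implies the series diverges.

diverges


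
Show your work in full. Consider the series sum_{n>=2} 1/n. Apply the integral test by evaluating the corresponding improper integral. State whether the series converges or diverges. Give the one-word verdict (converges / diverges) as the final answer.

Let f(x) = 1/x. Then f is positive, continuous, and decreasing on [2, infinity), so the integral test applies.
Compute the improper integral int_{2}^infinity f(x) dx:
  antiderivative F(x) = log(x).
  As x -> infinity, log(x) -> infinity.
  So int = infinity - log(2) = infinity. By the integral test, the series diverges.

diverges


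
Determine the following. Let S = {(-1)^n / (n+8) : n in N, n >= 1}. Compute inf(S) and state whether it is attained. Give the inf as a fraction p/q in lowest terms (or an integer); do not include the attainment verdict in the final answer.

Analysis:
- Values: -1/9, 1/10, -1/11, 1/12, -1/13, ...
- Positive terms (even n): 1/(2+8), 1/(4+8), ... decreasing -> max = 1/10 (n=2).
- Negative terms (odd n): -1/(1+8), -1/(3+8), ... increasing -> min = -1/9 (n=1).
- So sup = 1/10 (attained at n=2); inf = -1/9 (attained at n=1).
Conclusion: inf(S) = -1/9, attained in S.

-1/9


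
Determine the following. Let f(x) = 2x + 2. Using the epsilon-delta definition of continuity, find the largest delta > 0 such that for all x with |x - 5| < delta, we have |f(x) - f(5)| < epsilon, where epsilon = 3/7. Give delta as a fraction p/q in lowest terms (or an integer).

We compute f(5) = 2*(5) + 2 = 12.
|f(x) - f(5)| = |2x + 2 - (12)| = |2(x - 5)| = 2|x - 5|.
We need 2|x - 5| < 3/7, i.e. |x - 5| < 3/7 / 2 = 3/14.
So any delta <= 3/14 works. Conversely, if delta > 3/14, then x = 5 + 3/14 satisfies |x - 5| = 3/14 < delta but |f(x) - f(5)| = 2 * 3/14 = 3/7, which is not < 3/7; so no larger delta works.
Hence the largest such delta is 3/14.

3/14


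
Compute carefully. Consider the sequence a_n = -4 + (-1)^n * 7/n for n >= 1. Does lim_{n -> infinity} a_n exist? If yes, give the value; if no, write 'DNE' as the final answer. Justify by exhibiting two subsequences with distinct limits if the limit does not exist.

Examine the behaviour of a_n along subsequences.
Even-n subsequence a_{2k} = -4 + 7/(2k) -> -4. Odd-n subsequence a_{2k+1} = -4 - 7/(2k+1) -> -4. Both tend to -4, which suggests the limit is -4; verify directly.
|a_n - (-4)| = |(-1)^n * 7/n| = 7/n for every n >= 1.
Given epsilon > 0, choose a positive integer N > 7/epsilon. Then for all n >= N, |a_n - (-4)| = 7/n <= 7/N < epsilon.
So by the definition of the limit, lim a_n exists and equals -4.

-4


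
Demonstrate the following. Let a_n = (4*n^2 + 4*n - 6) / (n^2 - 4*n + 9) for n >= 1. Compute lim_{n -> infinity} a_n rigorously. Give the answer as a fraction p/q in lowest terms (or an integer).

Divide numerator and denominator by n^2, the highest power:
numerator / n^2 = 4 + 4/n - 6/n^2
denominator / n^2 = 1 - 4/n + 9/n^2
As n -> infinity, all terms of the form c/n^k (k >= 1) tend to 0.
So numerator / n^2 -> 4 and denominator / n^2 -> 1.
Therefore lim a_n = 4.

4


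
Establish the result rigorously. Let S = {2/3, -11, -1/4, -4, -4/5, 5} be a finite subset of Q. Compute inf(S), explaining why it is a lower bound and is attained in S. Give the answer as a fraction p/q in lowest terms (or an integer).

S is finite, so inf(S) = min(S).
Sorted increasing:
-11, -4, -4/5, -1/4, 2/3, 5
The extremum is -11.
For every x in S, x >= -11. And -11 is in S, so it is attained.
Therefore inf(S) = -11.

-11


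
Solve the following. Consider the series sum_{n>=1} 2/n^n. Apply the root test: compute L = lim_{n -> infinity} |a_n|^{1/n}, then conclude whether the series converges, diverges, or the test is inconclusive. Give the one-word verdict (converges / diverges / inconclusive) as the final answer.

Let a_n denote the general term. Form |a_n|^(1/n) and simplify:
|a_n|^(1/n) = 2^(1/n)/n
Take the limit as n -> infinity: L = 0.
Since L = 0 < 1, the root test implies convergence.

converges


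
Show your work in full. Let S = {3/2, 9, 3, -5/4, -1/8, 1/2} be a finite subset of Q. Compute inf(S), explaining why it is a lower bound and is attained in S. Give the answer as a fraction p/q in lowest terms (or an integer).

S is finite, so inf(S) = min(S).
Sorted increasing:
-5/4, -1/8, 1/2, 3/2, 3, 9
The extremum is -5/4.
For every x in S, x >= -5/4. And -5/4 is in S, so it is attained.
Therefore inf(S) = -5/4.

-5/4


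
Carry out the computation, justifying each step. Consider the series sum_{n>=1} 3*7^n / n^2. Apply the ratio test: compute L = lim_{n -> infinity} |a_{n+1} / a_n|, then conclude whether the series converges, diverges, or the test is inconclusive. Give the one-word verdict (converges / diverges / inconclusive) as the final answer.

Let a_n denote the general term. Form the ratio a_{n+1}/a_n and simplify:
a_{n+1}/a_n = 7*n^2/(n + 1)^2
Take the limit as n -> infinity: L = 7.
Since L = 7 > 1 (or L = infinity), the ratio test implies the series diverges.

diverges


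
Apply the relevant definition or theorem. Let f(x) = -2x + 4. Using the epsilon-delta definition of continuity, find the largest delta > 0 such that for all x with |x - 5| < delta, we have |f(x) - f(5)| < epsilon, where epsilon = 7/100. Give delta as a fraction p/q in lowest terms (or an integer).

We compute f(5) = -2*(5) + 4 = -6.
|f(x) - f(5)| = |-2x + 4 - (-6)| = |-2(x - 5)| = 2|x - 5|.
We need 2|x - 5| < 7/100, i.e. |x - 5| < 7/100 / 2 = 7/200.
So any delta <= 7/200 works. Conversely, if delta > 7/200, then x = 5 + 7/200 satisfies |x - 5| = 7/200 < delta but |f(x) - f(5)| = 2 * 7/200 = 7/100, which is not < 7/100; so no larger delta works.
Hence the largest such delta is 7/200.

7/200


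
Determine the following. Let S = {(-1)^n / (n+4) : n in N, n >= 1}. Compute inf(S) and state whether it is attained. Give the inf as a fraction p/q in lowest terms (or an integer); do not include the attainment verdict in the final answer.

Analysis:
- Values: -1/5, 1/6, -1/7, 1/8, -1/9, ...
- Positive terms (even n): 1/(2+4), 1/(4+4), ... decreasing -> max = 1/6 (n=2).
- Negative terms (odd n): -1/(1+4), -1/(3+4), ... increasing -> min = -1/5 (n=1).
- So sup = 1/6 (attained at n=2); inf = -1/5 (attained at n=1).
Conclusion: inf(S) = -1/5, attained in S.

-1/5


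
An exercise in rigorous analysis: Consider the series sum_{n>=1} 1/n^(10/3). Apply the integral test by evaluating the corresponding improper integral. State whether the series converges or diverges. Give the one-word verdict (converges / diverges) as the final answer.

Let f(x) = x^(-10/3). Then f is positive, continuous, and decreasing on [1, infinity), so the integral test applies.
Compute the improper integral int_{1}^infinity f(x) dx:
  antiderivative F(x) = -3/(7*x^(7/3)).
  As x -> infinity, F(x) -> 0 (since p = 10/3 > 1).
  So int = F(infinity) - F(1) = 0 - (-3/7) = 3/7.
  Finite, so by the integral test, the series converges.

converges


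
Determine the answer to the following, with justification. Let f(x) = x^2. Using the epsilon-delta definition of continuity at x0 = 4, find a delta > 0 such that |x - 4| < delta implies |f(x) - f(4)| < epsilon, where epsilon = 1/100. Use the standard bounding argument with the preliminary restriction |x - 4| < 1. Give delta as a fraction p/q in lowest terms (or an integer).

Factor: |x^2 - (4)^2| = |x - 4| * |x + 4|.
Impose |x - 4| < 1 first. Then |x + 4| = |(x - 4) + 2*(4)| <= |x - 4| + 2*|4| < 1 + 8 = 9.
So |x^2 - (4)^2| < delta * 9.
We need delta * 9 <= 1/100, i.e. delta <= 1/100/9 = 1/900.
Since 1/900 < 1, this is tighter than 1; take delta = 1/900.
So delta = 1/900 works.

1/900


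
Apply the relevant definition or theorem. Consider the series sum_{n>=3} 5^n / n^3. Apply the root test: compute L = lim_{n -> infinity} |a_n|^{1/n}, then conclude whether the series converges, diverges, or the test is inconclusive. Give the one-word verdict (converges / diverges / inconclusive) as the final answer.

Let a_n denote the general term. Form |a_n|^(1/n) and simplify:
|a_n|^(1/n) = 5/n^(3/n)
Take the limit as n -> infinity: L = 5.
Since L = 5 > 1, the root test implies divergence.

diverges


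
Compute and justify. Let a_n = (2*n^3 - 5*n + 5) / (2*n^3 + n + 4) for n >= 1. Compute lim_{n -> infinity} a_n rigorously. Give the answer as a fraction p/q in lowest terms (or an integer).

Divide numerator and denominator by n^3, the highest power:
numerator / n^3 = 2 - 5/n^2 + 5/n^3
denominator / n^3 = 2 + n^(-2) + 4/n^3
As n -> infinity, all terms of the form c/n^k (k >= 1) tend to 0.
So numerator / n^3 -> 2 and denominator / n^3 -> 2.
Therefore lim a_n = 1.

1


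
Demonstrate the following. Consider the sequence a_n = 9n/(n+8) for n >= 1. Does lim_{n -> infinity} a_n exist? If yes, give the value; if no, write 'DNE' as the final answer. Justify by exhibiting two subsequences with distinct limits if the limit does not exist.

Examine the behaviour of a_n along subsequences.
Even-n subsequence a_{2k} = 9(2k)/(2k+8) -> 9. Odd-n subsequence a_{2k+1} = 9(2k+1)/(2k+9) -> 9. Both tend to 9, which suggests the limit is 9; verify directly.
|a_n - 9| = |9n - 9(n+8)| / (n+8) = 72/(n+8) < 72/n for every n >= 1.
Given epsilon > 0, choose a positive integer N > 72/epsilon. Then for all n >= N, |a_n - 9| < 72/n <= 72/N < epsilon.
So by the definition of the limit, lim a_n exists and equals 9.

9


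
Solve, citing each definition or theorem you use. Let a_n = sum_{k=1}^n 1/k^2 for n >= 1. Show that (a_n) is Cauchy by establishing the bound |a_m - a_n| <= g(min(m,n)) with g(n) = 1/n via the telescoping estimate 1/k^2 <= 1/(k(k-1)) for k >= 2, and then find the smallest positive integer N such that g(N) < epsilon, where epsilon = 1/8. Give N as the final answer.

For m > n >= 1: |a_m - a_n| = sum_{k=n+1}^m 1/k^2.
Use 1/k^2 <= 1/(k(k-1)) = 1/(k-1) - 1/k for k >= 2:
sum_{k=n+1}^m 1/k^2 <= sum_{k=n+1}^m (1/(k-1) - 1/k) = 1/n - 1/m <= 1/n.
By symmetry the same bound holds with n,m swapped, so |a_m - a_n| <= 1/min(m,n) = g(min(m,n)). Since g(n) -> 0, (a_n) is Cauchy.
Now solve g(N) < 1/8: 1/N < 1/8 <=> N > 1/(1/8) = 8.
The smallest integer strictly greater than 8 is N = 9.
Check: g(9) = 1/9 < 1/8; g(8) = 1/8 >= 1/8. So N = 9.

9


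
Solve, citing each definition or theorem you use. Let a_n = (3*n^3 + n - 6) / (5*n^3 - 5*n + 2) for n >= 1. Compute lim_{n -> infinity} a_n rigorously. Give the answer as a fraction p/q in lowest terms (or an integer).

Divide numerator and denominator by n^3, the highest power:
numerator / n^3 = 3 + n^(-2) - 6/n^3
denominator / n^3 = 5 - 5/n^2 + 2/n^3
As n -> infinity, all terms of the form c/n^k (k >= 1) tend to 0.
So numerator / n^3 -> 3 and denominator / n^3 -> 5.
Therefore lim a_n = 3/5.

3/5


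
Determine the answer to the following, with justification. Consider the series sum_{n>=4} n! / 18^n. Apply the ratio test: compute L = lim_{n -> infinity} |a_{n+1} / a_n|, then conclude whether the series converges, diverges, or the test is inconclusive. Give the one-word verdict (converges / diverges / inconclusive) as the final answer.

Let a_n denote the general term. Form the ratio a_{n+1}/a_n and simplify:
a_{n+1}/a_n = n/18 + 1/18
Take the limit as n -> infinity: L = infinity.
Since L = infinity > 1 (or L = infinity), the ratio test implies the series diverges.

diverges


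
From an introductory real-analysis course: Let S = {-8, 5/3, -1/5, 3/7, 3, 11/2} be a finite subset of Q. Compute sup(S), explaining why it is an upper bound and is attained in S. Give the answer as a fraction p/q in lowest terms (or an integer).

S is finite, so sup(S) = max(S).
Sorted decreasing:
11/2, 3, 5/3, 3/7, -1/5, -8
The extremum is 11/2.
For every x in S, x <= 11/2. And 11/2 is in S, so it is attained.
Therefore sup(S) = 11/2.

11/2


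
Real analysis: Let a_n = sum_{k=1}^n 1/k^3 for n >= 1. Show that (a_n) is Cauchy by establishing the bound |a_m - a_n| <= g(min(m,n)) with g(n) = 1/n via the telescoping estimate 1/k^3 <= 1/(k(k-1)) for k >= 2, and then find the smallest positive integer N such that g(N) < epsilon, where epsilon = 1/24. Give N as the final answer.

For m > n >= 1: |a_m - a_n| = sum_{k=n+1}^m 1/k^3.
Use 1/k^3 <= 1/(k(k-1)) = 1/(k-1) - 1/k for k >= 2 (which holds since k^3 >= k^2 >= k(k-1) for k >= 2):
sum_{k=n+1}^m 1/k^3 <= sum_{k=n+1}^m (1/(k-1) - 1/k) = 1/n - 1/m <= 1/n.
By symmetry the same bound holds with n,m swapped, so |a_m - a_n| <= 1/min(m,n) = g(min(m,n)). Since g(n) -> 0, (a_n) is Cauchy.
Now solve g(N) < 1/24: 1/N < 1/24 <=> N > 1/(1/24) = 24.
The smallest integer strictly greater than 24 is N = 25.
Check: g(25) = 1/25 < 1/24; g(24) = 1/24 >= 1/24. So N = 25.

25


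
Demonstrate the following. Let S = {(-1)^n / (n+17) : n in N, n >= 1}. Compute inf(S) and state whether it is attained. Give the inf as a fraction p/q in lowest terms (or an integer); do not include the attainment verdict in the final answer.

Analysis:
- Values: -1/18, 1/19, -1/20, 1/21, -1/22, ...
- Positive terms (even n): 1/(2+17), 1/(4+17), ... decreasing -> max = 1/19 (n=2).
- Negative terms (odd n): -1/(1+17), -1/(3+17), ... increasing -> min = -1/18 (n=1).
- So sup = 1/19 (attained at n=2); inf = -1/18 (attained at n=1).
Conclusion: inf(S) = -1/18, attained in S.

-1/18


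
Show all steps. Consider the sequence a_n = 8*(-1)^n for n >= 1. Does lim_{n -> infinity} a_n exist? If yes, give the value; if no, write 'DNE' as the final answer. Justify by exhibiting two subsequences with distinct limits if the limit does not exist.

Examine the behaviour of a_n along subsequences.
Even-n subsequence a_{2k} = 8 -> 8. Odd-n subsequence a_{2k+1} = -8 -> -8.
Since these two subsequential limits are 8 and -8, distinct, the full sequence cannot converge (a convergent sequence has all subsequences tending to the same limit). So lim a_n does not exist.

DNE


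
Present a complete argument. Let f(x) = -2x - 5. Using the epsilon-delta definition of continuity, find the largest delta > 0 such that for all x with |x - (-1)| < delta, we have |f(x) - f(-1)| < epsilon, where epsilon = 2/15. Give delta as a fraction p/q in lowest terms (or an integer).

We compute f(-1) = -2*(-1) - 5 = -3.
|f(x) - f(-1)| = |-2x - 5 - (-3)| = |-2(x - (-1))| = 2|x - (-1)|.
We need 2|x - (-1)| < 2/15, i.e. |x - (-1)| < 2/15 / 2 = 1/15.
So any delta <= 1/15 works. Conversely, if delta > 1/15, then x = -1 + 1/15 satisfies |x - (-1)| = 1/15 < delta but |f(x) - f(-1)| = 2 * 1/15 = 2/15, which is not < 2/15; so no larger delta works.
Hence the largest such delta is 1/15.

1/15


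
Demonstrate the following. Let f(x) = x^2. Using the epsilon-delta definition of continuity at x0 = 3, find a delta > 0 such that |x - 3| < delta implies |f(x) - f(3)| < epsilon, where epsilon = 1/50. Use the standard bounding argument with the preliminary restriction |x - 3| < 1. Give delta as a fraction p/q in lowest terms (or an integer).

Factor: |x^2 - (3)^2| = |x - 3| * |x + 3|.
Impose |x - 3| < 1 first. Then |x + 3| = |(x - 3) + 2*(3)| <= |x - 3| + 2*|3| < 1 + 6 = 7.
So |x^2 - (3)^2| < delta * 7.
We need delta * 7 <= 1/50, i.e. delta <= 1/50/7 = 1/350.
Since 1/350 < 1, this is tighter than 1; take delta = 1/350.
So delta = 1/350 works.

1/350


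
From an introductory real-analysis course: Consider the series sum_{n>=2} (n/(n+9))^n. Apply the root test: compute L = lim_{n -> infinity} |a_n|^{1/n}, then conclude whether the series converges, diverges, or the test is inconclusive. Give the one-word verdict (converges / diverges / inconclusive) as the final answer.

Let a_n denote the general term. Form |a_n|^(1/n) and simplify:
|a_n|^(1/n) = n/(n + 9)
Take the limit as n -> infinity: L = 1.
Since L = 1, the root test is inconclusive. (In fact a_n = (n/(n+9))^n -> e^(-9) != 0, so the nth-term test shows divergence; but the root test itself gives no conclusion.)

inconclusive


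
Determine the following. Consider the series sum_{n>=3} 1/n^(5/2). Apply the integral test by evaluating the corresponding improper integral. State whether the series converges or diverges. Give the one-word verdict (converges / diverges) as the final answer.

Let f(x) = x^(-5/2). Then f is positive, continuous, and decreasing on [3, infinity), so the integral test applies.
Compute the improper integral int_{3}^infinity f(x) dx:
  antiderivative F(x) = -2/(3*x^(3/2)).
  As x -> infinity, F(x) -> 0 (since p = 5/2 > 1).
  So int = F(infinity) - F(3) = 0 - (-2*sqrt(3)/27) = 2*sqrt(3)/27.
  Finite, so by the integral test, the series converges.

converges


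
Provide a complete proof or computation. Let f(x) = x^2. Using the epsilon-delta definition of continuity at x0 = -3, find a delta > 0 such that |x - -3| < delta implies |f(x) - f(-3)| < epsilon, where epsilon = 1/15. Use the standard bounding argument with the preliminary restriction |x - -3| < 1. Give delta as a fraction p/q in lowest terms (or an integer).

Factor: |x^2 - (-3)^2| = |x - -3| * |x + -3|.
Impose |x - -3| < 1 first. Then |x + -3| = |(x - -3) + 2*(-3)| <= |x - -3| + 2*|-3| < 1 + 6 = 7.
So |x^2 - (-3)^2| < delta * 7.
We need delta * 7 <= 1/15, i.e. delta <= 1/15/7 = 1/105.
Since 1/105 < 1, this is tighter than 1; take delta = 1/105.
So delta = 1/105 works.

1/105


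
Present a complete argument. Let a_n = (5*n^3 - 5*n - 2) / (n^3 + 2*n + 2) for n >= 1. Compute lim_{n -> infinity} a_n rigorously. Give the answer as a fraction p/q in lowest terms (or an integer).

Divide numerator and denominator by n^3, the highest power:
numerator / n^3 = 5 - 5/n^2 - 2/n^3
denominator / n^3 = 1 + 2/n^2 + 2/n^3
As n -> infinity, all terms of the form c/n^k (k >= 1) tend to 0.
So numerator / n^3 -> 5 and denominator / n^3 -> 1.
Therefore lim a_n = 5.

5
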